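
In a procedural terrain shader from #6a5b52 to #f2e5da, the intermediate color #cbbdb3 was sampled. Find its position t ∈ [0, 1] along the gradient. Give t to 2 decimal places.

Invert the lerp on the G channel (largest span, 138): t = (189 − 91) / (229 − 91) = 98/138 = 0.71014.
Check on R: (203 − 106)/(242 − 106) = 0.7132 ✓

0.71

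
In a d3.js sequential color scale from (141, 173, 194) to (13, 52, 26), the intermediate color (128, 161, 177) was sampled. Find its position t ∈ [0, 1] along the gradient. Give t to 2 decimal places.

0.10

Invert the lerp on the B channel (largest span, 168): t = (177 − 194) / (26 − 194) = -17/-168 = 0.10119.
Check on R: (128 − 141)/(13 − 141) = 0.1016 ✓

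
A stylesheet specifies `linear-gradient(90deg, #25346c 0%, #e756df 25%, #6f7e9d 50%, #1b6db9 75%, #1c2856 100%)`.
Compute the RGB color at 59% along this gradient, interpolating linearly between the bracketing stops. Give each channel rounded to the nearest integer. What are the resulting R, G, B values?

(81, 120, 167)

59% lies between the 50% and 75% stops, so the local fraction is t = (59 − 50)/(75 − 50) = 9/25 ≈ 0.36.
#6f7e9d → (111, 126, 157); #1b6db9 → (27, 109, 185).
R = 111 + 0.36 × (27 − 111) = 80.76 → 81
G = 126 + 0.36 × (109 − 126) = 119.88 → 120
B = 157 + 0.36 × (185 − 157) = 167.08 → 167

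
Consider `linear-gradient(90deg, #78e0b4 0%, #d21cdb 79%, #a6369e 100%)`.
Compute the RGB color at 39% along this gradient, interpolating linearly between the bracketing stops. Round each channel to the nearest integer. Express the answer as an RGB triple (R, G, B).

(164, 127, 199)

39% lies between the 0% and 79% stops, so the local fraction is t = (39 − 0)/(79 − 0) = 39/79 ≈ 0.4937.
#78e0b4 → (120, 224, 180); #d21cdb → (210, 28, 219).
R = 120 + 0.4937 × (210 − 120) = 164.433 → 164
G = 224 + 0.4937 × (28 − 224) = 127.235 → 127
B = 180 + 0.4937 × (219 − 180) = 199.254 → 199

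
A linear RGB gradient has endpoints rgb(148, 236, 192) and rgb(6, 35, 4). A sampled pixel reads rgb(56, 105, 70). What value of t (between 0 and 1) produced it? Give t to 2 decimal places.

Invert the lerp on the G channel (largest span, 201): t = (105 − 236) / (35 − 236) = -131/-201 = 0.65174.
Check on R: (56 − 148)/(6 − 148) = 0.6479 ✓

0.65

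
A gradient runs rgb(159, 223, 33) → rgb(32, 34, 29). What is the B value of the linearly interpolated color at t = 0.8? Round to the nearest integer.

B = 33 + 0.8 × (29 − 33) = 29.8 → 30

30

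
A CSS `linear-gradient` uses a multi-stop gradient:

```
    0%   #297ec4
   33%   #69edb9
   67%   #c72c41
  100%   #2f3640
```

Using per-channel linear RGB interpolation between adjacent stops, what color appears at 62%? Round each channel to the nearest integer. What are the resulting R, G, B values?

(185, 72, 83)

62% lies between the 33% and 67% stops, so the local fraction is t = (62 − 33)/(67 − 33) = 29/34 ≈ 0.8529.
#69edb9 → (105, 237, 185); #c72c41 → (199, 44, 65).
R = 105 + 0.8529 × (199 − 105) = 185.173 → 185
G = 237 + 0.8529 × (44 − 237) = 72.39 → 72
B = 185 + 0.8529 × (65 − 185) = 82.652 → 83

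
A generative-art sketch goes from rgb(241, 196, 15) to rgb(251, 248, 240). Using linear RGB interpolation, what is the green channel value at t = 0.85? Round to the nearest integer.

240

G = 196 + 0.85 × (248 − 196) = 240.2 → 240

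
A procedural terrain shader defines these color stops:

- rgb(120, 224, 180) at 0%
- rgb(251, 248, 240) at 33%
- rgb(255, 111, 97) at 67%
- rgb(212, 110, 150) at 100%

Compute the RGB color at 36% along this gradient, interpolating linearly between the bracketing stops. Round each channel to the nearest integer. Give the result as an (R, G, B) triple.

(251, 236, 227)

36% lies between the 33% and 67% stops, so the local fraction is t = (36 − 33)/(67 − 33) = 3/34 ≈ 0.0882.
R = 251 + 0.0882 × (255 − 251) = 251.353 → 251
G = 248 + 0.0882 × (111 − 248) = 235.917 → 236
B = 240 + 0.0882 × (97 − 240) = 227.387 → 227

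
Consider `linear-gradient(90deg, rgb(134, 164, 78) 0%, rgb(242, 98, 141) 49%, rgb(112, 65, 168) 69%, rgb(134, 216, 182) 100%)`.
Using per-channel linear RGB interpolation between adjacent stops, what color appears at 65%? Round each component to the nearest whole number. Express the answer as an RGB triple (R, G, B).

65% lies between the 49% and 69% stops, so the local fraction is t = (65 − 49)/(69 − 49) = 16/20 ≈ 0.8.
R = 242 + 0.8 × (112 − 242) = 138 → 138
G = 98 + 0.8 × (65 − 98) = 71.6 → 72
B = 141 + 0.8 × (168 − 141) = 162.6 → 163

(138, 72, 163)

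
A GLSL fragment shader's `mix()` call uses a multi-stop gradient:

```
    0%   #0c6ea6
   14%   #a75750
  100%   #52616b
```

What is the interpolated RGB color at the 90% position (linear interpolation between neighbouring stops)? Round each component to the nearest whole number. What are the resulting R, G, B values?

90% lies between the 14% and 100% stops, so the local fraction is t = (90 − 14)/(100 − 14) = 76/86 ≈ 0.8837.
#a75750 → (167, 87, 80); #52616b → (82, 97, 107).
R = 167 + 0.8837 × (82 − 167) = 91.885 → 92
G = 87 + 0.8837 × (97 − 87) = 95.837 → 96
B = 80 + 0.8837 × (107 − 80) = 103.86 → 104

(92, 96, 104)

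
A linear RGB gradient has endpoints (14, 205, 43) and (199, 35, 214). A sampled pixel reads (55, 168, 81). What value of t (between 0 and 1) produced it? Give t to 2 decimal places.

Invert the lerp on the R channel (largest span, 185): t = (55 − 14) / (199 − 14) = 41/185 = 0.22162.
Check on G: (168 − 205)/(35 − 205) = 0.2176 ✓

0.22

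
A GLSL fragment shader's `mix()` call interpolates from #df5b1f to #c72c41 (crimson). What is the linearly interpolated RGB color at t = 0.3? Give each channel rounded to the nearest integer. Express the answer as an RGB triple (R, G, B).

#df5b1f → (223, 91, 31); #c72c41 → (199, 44, 65).
R = 223 + 0.3 × (199 − 223) = 223 + 0.3 × -24 = 215.8 → 216
G = 91 + 0.3 × (44 − 91) = 91 + 0.3 × -47 = 76.9 → 77
B = 31 + 0.3 × (65 − 31) = 31 + 0.3 × 34 = 41.2 → 41

(216, 77, 41)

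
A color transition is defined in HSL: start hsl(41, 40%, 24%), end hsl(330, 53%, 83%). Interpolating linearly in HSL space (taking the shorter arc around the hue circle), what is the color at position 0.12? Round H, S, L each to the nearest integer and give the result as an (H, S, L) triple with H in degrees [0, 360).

(32, 42, 31)

Hue: 330 − 41 = 289°, but |289| > 180 so the shorter arc goes the other way: Δh = 289 − 360 = -71°.
H = 41 + 0.12 × (-71) = 32.48 → 32°
S = 40 + 0.12 × (53 − 40) = 41.56 → 42%
L = 24 + 0.12 × (83 − 24) = 31.08 → 31%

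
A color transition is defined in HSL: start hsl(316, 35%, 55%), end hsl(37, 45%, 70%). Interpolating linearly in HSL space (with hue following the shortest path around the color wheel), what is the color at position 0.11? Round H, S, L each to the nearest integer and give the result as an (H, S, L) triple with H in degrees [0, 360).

Hue: 37 − 316 = -279°, but |-279| > 180 so the shorter arc goes the other way: Δh = -279 + 360 = 81°.
H = 316 + 0.11 × (81) = 324.91 → 325°
S = 35 + 0.11 × (45 − 35) = 36.1 → 36%
L = 55 + 0.11 × (70 − 55) = 56.65 → 57%

(325, 36, 57)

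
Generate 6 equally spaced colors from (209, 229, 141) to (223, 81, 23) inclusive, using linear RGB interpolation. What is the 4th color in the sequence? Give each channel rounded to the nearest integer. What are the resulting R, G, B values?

(217, 140, 70)

With 6 swatches and endpoints inclusive, swatch 4 sits at t = (4 − 1)/(6 − 1) = 3/5 ≈ 0.6.
R = 209 + 0.6 × (223 − 209) = 217.4 → 217
G = 229 + 0.6 × (81 − 229) = 140.2 → 140
B = 141 + 0.6 × (23 − 141) = 70.2 → 70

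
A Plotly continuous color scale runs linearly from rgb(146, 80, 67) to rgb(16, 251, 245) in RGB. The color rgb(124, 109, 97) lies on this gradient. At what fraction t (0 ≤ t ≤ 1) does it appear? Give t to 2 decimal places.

0.17

Invert the lerp on the B channel (largest span, 178): t = (97 − 67) / (245 − 67) = 30/178 = 0.16854.
Check on R: (124 − 146)/(16 − 146) = 0.1692 ✓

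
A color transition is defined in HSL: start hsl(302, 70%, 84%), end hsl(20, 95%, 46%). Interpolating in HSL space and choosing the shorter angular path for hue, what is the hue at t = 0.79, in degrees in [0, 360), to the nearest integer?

Hue: 20 − 302 = -282°, but |-282| > 180 so the shorter arc goes the other way: Δh = -282 + 360 = 78°.
H = 302 + 0.79 × (78) = 363.62 → 364 → 364 mod 360 = 4°

4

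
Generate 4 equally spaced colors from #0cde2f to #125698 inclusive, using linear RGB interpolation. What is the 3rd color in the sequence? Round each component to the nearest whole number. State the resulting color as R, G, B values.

With 4 swatches and endpoints inclusive, swatch 3 sits at t = (3 − 1)/(4 − 1) = 2/3 ≈ 0.6667.
#0cde2f → (12, 222, 47); #125698 → (18, 86, 152).
R = 12 + 0.6667 × (18 − 12) = 16 → 16
G = 222 + 0.6667 × (86 − 222) = 131.329 → 131
B = 47 + 0.6667 × (152 − 47) = 117.004 → 117

(16, 131, 117)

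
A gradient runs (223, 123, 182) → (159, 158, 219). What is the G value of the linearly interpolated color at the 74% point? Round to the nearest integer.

149

G = 123 + 0.74 × (158 − 123) = 148.9 → 149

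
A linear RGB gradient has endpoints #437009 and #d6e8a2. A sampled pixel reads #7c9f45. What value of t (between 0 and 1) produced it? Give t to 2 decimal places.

Invert the lerp on the B channel (largest span, 153): t = (69 − 9) / (162 − 9) = 60/153 = 0.39216.
Check on R: (124 − 67)/(214 − 67) = 0.3878 ✓

0.39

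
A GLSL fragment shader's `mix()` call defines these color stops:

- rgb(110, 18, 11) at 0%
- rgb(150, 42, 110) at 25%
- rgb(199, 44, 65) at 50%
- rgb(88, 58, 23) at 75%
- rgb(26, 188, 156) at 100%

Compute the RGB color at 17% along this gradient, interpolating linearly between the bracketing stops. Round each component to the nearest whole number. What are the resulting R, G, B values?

17% lies between the 0% and 25% stops, so the local fraction is t = (17 − 0)/(25 − 0) = 17/25 ≈ 0.68.
R = 110 + 0.68 × (150 − 110) = 137.2 → 137
G = 18 + 0.68 × (42 − 18) = 34.32 → 34
B = 11 + 0.68 × (110 − 11) = 78.32 → 78

(137, 34, 78)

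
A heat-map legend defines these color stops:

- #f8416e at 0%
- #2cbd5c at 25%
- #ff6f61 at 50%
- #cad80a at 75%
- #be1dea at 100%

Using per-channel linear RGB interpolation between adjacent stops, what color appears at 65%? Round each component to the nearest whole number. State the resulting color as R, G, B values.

65% lies between the 50% and 75% stops, so the local fraction is t = (65 − 50)/(75 − 50) = 15/25 ≈ 0.6.
#ff6f61 → (255, 111, 97); #cad80a → (202, 216, 10).
R = 255 + 0.6 × (202 − 255) = 223.2 → 223
G = 111 + 0.6 × (216 − 111) = 174 → 174
B = 97 + 0.6 × (10 − 97) = 44.8 → 45

(223, 174, 45)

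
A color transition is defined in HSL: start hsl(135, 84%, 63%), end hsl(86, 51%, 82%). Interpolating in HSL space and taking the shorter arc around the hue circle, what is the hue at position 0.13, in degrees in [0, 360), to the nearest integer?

129

Hue arc: Δh = 86 − 135 = -49° (|Δh| ≤ 180, already the shorter path).
H = 135 + 0.13 × (-49) = 128.63 → 129°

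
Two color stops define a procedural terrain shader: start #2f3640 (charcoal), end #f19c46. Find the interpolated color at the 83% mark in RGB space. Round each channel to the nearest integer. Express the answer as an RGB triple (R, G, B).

(208, 139, 69)

#2f3640 → (47, 54, 64); #f19c46 → (241, 156, 70).
83% corresponds to t = 0.83.
R = 47 + 0.83 × (241 − 47) = 47 + 0.83 × 194 = 208.02 → 208
G = 54 + 0.83 × (156 − 54) = 54 + 0.83 × 102 = 138.66 → 139
B = 64 + 0.83 × (70 − 64) = 64 + 0.83 × 6 = 68.98 → 69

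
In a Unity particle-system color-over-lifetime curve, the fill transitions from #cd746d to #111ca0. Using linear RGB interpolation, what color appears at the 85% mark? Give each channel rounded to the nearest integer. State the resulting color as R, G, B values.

#cd746d → (205, 116, 109); #111ca0 → (17, 28, 160).
85% corresponds to t = 0.85.
R = 205 + 0.85 × (17 − 205) = 205 + 0.85 × -188 = 45.2 → 45
G = 116 + 0.85 × (28 − 116) = 116 + 0.85 × -88 = 41.2 → 41
B = 109 + 0.85 × (160 − 109) = 109 + 0.85 × 51 = 152.35 → 152

(45, 41, 152)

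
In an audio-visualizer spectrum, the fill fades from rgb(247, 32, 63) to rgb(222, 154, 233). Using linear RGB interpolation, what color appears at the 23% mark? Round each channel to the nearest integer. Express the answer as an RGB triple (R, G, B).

23% corresponds to t = 0.23.
R = 247 + 0.23 × (222 − 247) = 247 + 0.23 × -25 = 241.25 → 241
G = 32 + 0.23 × (154 − 32) = 32 + 0.23 × 122 = 60.06 → 60
B = 63 + 0.23 × (233 − 63) = 63 + 0.23 × 170 = 102.1 → 102
So the blended color is (241, 60, 102), about #f13c66.

(241, 60, 102)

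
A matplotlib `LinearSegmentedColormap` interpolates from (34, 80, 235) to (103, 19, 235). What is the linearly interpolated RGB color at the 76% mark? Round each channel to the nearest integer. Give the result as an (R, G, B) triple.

(86, 34, 235)

76% corresponds to t = 0.76.
R = 34 + 0.76 × (103 − 34) = 34 + 0.76 × 69 = 86.44 → 86
G = 80 + 0.76 × (19 − 80) = 80 + 0.76 × -61 = 33.64 → 34
B = 235 + 0.76 × (235 − 235) = 235 + 0.76 × 0 = 235 → 235
So the blended color is (86, 34, 235), about #5622eb.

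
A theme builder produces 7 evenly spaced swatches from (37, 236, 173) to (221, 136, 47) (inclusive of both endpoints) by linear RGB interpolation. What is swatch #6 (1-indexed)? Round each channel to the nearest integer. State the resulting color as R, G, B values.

With 7 swatches and endpoints inclusive, swatch 6 sits at t = (6 − 1)/(7 − 1) = 5/6 ≈ 0.8333.
R = 37 + 0.8333 × (221 − 37) = 190.327 → 190
G = 236 + 0.8333 × (136 − 236) = 152.67 → 153
B = 173 + 0.8333 × (47 − 173) = 68.004 → 68

(190, 153, 68)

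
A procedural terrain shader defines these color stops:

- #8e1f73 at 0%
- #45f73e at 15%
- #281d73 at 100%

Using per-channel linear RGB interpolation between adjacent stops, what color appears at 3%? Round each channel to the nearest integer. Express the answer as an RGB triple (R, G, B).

(127, 74, 104)

3% lies between the 0% and 15% stops, so the local fraction is t = (3 − 0)/(15 − 0) = 3/15 ≈ 0.2.
#8e1f73 → (142, 31, 115); #45f73e → (69, 247, 62).
R = 142 + 0.2 × (69 − 142) = 127.4 → 127
G = 31 + 0.2 × (247 − 31) = 74.2 → 74
B = 115 + 0.2 × (62 − 115) = 104.4 → 104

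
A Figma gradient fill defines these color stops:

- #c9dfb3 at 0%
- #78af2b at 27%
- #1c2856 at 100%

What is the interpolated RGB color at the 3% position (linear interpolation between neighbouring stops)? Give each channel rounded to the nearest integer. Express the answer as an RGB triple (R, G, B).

3% lies between the 0% and 27% stops, so the local fraction is t = (3 − 0)/(27 − 0) = 3/27 ≈ 0.1111.
#c9dfb3 → (201, 223, 179); #78af2b → (120, 175, 43).
R = 201 + 0.1111 × (120 − 201) = 192.001 → 192
G = 223 + 0.1111 × (175 − 223) = 217.667 → 218
B = 179 + 0.1111 × (43 − 179) = 163.89 → 164

(192, 218, 164)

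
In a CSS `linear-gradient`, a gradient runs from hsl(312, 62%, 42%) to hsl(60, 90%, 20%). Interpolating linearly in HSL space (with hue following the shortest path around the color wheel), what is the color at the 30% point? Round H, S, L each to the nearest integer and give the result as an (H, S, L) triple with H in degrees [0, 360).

Hue: 60 − 312 = -252°, but |-252| > 180 so the shorter arc goes the other way: Δh = -252 + 360 = 108°.
H = 312 + 0.3 × (108) = 344.4 → 344°
S = 62 + 0.3 × (90 − 62) = 70.4 → 70%
L = 42 + 0.3 × (20 − 42) = 35.4 → 35%

(344, 70, 35)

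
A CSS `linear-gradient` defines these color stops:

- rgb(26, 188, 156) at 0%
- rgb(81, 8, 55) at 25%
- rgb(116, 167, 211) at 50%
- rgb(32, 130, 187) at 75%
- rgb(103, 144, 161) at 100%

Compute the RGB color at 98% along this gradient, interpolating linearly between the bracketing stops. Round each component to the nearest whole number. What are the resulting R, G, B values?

(97, 143, 163)

98% lies between the 75% and 100% stops, so the local fraction is t = (98 − 75)/(100 − 75) = 23/25 ≈ 0.92.
R = 32 + 0.92 × (103 − 32) = 97.32 → 97
G = 130 + 0.92 × (144 − 130) = 142.88 → 143
B = 187 + 0.92 × (161 − 187) = 163.08 → 163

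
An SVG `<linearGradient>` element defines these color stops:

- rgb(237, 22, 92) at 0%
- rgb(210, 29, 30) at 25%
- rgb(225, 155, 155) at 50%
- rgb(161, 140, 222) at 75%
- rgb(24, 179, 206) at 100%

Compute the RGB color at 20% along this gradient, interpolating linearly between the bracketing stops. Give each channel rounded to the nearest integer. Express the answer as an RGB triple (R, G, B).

(215, 28, 42)

20% lies between the 0% and 25% stops, so the local fraction is t = (20 − 0)/(25 − 0) = 20/25 ≈ 0.8.
R = 237 + 0.8 × (210 − 237) = 215.4 → 215
G = 22 + 0.8 × (29 − 22) = 27.6 → 28
B = 92 + 0.8 × (30 − 92) = 42.4 → 42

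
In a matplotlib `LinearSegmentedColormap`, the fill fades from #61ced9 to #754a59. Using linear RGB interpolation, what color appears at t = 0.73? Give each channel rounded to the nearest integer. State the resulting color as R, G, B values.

#61ced9 → (97, 206, 217); #754a59 → (117, 74, 89).
R = 97 + 0.73 × (117 − 97) = 97 + 0.73 × 20 = 111.6 → 112
G = 206 + 0.73 × (74 − 206) = 206 + 0.73 × -132 = 109.64 → 110
B = 217 + 0.73 × (89 − 217) = 217 + 0.73 × -128 = 123.56 → 124

(112, 110, 124)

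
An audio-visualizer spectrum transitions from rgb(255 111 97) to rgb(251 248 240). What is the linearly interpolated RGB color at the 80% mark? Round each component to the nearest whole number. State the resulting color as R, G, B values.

(252, 221, 211)

80% corresponds to t = 0.8.
R = 255 + 0.8 × (251 − 255) = 255 + 0.8 × -4 = 251.8 → 252
G = 111 + 0.8 × (248 − 111) = 111 + 0.8 × 137 = 220.6 → 221
B = 97 + 0.8 × (240 − 97) = 97 + 0.8 × 143 = 211.4 → 211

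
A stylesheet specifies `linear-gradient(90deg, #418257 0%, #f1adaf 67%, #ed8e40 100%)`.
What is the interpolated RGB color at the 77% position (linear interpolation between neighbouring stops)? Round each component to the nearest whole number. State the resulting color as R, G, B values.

(240, 164, 141)

77% lies between the 67% and 100% stops, so the local fraction is t = (77 − 67)/(100 − 67) = 10/33 ≈ 0.303.
#f1adaf → (241, 173, 175); #ed8e40 → (237, 142, 64).
R = 241 + 0.303 × (237 − 241) = 239.788 → 240
G = 173 + 0.303 × (142 − 173) = 163.607 → 164
B = 175 + 0.303 × (64 − 175) = 141.367 → 141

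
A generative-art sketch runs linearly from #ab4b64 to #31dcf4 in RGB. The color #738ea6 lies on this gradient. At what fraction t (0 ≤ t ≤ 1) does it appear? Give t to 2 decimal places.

0.46

Invert the lerp on the G channel (largest span, 145): t = (142 − 75) / (220 − 75) = 67/145 = 0.46207.
Check on R: (115 − 171)/(49 − 171) = 0.459 ✓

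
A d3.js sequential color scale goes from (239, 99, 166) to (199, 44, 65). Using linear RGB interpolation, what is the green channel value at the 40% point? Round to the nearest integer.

G = 99 + 0.4 × (44 − 99) = 77 → 77

77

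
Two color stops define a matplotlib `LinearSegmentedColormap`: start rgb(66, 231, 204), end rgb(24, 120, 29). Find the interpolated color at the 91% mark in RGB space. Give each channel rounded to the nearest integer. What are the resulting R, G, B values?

(28, 130, 45)

91% corresponds to t = 0.91.
R = 66 + 0.91 × (24 − 66) = 66 + 0.91 × -42 = 27.78 → 28
G = 231 + 0.91 × (120 − 231) = 231 + 0.91 × -111 = 129.99 → 130
B = 204 + 0.91 × (29 − 204) = 204 + 0.91 × -175 = 44.75 → 45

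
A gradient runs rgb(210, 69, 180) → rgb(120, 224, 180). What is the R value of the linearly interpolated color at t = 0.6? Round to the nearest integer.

R = 210 + 0.6 × (120 − 210) = 156 → 156

156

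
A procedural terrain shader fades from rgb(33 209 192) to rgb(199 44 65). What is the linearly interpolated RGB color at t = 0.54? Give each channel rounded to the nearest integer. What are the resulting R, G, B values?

(123, 120, 123)

R = 33 + 0.54 × (199 − 33) = 33 + 0.54 × 166 = 122.64 → 123
G = 209 + 0.54 × (44 − 209) = 209 + 0.54 × -165 = 119.9 → 120
B = 192 + 0.54 × (65 − 192) = 192 + 0.54 × -127 = 123.42 → 123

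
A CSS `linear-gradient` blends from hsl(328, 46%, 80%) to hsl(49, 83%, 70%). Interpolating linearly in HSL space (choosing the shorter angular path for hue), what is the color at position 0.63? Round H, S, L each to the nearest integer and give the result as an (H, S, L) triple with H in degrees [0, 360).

Hue: 49 − 328 = -279°, but |-279| > 180 so the shorter arc goes the other way: Δh = -279 + 360 = 81°.
H = 328 + 0.63 × (81) = 379.03 → 379 → 379 mod 360 = 19°
S = 46 + 0.63 × (83 − 46) = 69.31 → 69%
L = 80 + 0.63 × (70 − 80) = 73.7 → 74%

(19, 69, 74)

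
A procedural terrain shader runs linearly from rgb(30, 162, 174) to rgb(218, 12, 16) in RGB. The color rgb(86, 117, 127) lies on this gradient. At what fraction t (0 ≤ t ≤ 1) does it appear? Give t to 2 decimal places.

0.30

Invert the lerp on the R channel (largest span, 188): t = (86 − 30) / (218 − 30) = 56/188 = 0.29787.
Check on G: (117 − 162)/(12 − 162) = 0.3 ✓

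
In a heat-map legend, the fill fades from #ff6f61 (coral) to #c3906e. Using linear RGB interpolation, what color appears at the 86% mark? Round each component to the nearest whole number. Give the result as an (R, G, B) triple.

(203, 139, 108)

#ff6f61 → (255, 111, 97); #c3906e → (195, 144, 110).
86% corresponds to t = 0.86.
R = 255 + 0.86 × (195 − 255) = 255 + 0.86 × -60 = 203.4 → 203
G = 111 + 0.86 × (144 − 111) = 111 + 0.86 × 33 = 139.38 → 139
B = 97 + 0.86 × (110 − 97) = 97 + 0.86 × 13 = 108.18 → 108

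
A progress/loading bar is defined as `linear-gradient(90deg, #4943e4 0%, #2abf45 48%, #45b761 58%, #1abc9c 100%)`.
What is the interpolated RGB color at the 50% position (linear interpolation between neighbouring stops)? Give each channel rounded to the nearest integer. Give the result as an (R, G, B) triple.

50% lies between the 48% and 58% stops, so the local fraction is t = (50 − 48)/(58 − 48) = 2/10 ≈ 0.2.
#2abf45 → (42, 191, 69); #45b761 → (69, 183, 97).
R = 42 + 0.2 × (69 − 42) = 47.4 → 47
G = 191 + 0.2 × (183 − 191) = 189.4 → 189
B = 69 + 0.2 × (97 − 69) = 74.6 → 75

(47, 189, 75)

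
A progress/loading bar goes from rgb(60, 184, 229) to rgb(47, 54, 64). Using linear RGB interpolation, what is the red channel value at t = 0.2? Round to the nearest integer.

57

R = 60 + 0.2 × (47 − 60) = 57.4 → 57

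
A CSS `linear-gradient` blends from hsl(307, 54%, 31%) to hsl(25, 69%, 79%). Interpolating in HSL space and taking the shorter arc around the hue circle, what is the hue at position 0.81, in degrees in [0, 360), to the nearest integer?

10

Hue: 25 − 307 = -282°, but |-282| > 180 so the shorter arc goes the other way: Δh = -282 + 360 = 78°.
H = 307 + 0.81 × (78) = 370.18 → 370 → 370 mod 360 = 10°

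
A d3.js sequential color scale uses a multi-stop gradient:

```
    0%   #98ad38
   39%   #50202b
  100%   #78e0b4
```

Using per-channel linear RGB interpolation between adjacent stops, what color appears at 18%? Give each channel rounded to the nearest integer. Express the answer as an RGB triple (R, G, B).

18% lies between the 0% and 39% stops, so the local fraction is t = (18 − 0)/(39 − 0) = 18/39 ≈ 0.4615.
#98ad38 → (152, 173, 56); #50202b → (80, 32, 43).
R = 152 + 0.4615 × (80 − 152) = 118.772 → 119
G = 173 + 0.4615 × (32 − 173) = 107.928 → 108
B = 56 + 0.4615 × (43 − 56) = 50.001 → 50

(119, 108, 50)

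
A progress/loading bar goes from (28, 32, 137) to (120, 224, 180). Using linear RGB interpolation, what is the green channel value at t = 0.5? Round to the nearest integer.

G = 32 + 0.5 × (224 − 32) = 128 → 128

128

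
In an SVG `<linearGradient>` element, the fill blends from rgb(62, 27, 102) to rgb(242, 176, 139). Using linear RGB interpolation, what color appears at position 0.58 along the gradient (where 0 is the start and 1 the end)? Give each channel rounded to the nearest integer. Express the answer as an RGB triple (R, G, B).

R = 62 + 0.58 × (242 − 62) = 62 + 0.58 × 180 = 166.4 → 166
G = 27 + 0.58 × (176 − 27) = 27 + 0.58 × 149 = 113.42 → 113
B = 102 + 0.58 × (139 − 102) = 102 + 0.58 × 37 = 123.46 → 123
So the blended color is (166, 113, 123), about #a6717b.

(166, 113, 123)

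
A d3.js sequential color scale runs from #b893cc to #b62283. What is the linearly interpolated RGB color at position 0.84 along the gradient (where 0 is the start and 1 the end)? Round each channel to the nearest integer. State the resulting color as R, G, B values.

(182, 52, 143)

#b893cc → (184, 147, 204); #b62283 → (182, 34, 131).
R = 184 + 0.84 × (182 − 184) = 184 + 0.84 × -2 = 182.32 → 182
G = 147 + 0.84 × (34 − 147) = 147 + 0.84 × -113 = 52.08 → 52
B = 204 + 0.84 × (131 − 204) = 204 + 0.84 × -73 = 142.68 → 143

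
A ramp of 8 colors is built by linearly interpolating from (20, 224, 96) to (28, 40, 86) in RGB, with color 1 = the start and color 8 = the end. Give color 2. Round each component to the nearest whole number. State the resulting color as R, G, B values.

(21, 198, 95)

With 8 swatches and endpoints inclusive, swatch 2 sits at t = (2 − 1)/(8 − 1) = 1/7 ≈ 0.1429.
R = 20 + 0.1429 × (28 − 20) = 21.143 → 21
G = 224 + 0.1429 × (40 − 224) = 197.706 → 198
B = 96 + 0.1429 × (86 − 96) = 94.571 → 95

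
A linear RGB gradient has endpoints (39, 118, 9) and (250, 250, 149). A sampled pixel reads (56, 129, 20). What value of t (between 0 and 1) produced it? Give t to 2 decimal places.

Invert the lerp on the R channel (largest span, 211): t = (56 − 39) / (250 − 39) = 17/211 = 0.080569.
Check on G: (129 − 118)/(250 − 118) = 0.08333 ✓

0.08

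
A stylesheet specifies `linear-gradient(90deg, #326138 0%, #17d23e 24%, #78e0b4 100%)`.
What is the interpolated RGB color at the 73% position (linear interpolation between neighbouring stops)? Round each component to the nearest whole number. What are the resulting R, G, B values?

(86, 219, 138)

73% lies between the 24% and 100% stops, so the local fraction is t = (73 − 24)/(100 − 24) = 49/76 ≈ 0.6447.
#17d23e → (23, 210, 62); #78e0b4 → (120, 224, 180).
R = 23 + 0.6447 × (120 − 23) = 85.536 → 86
G = 210 + 0.6447 × (224 − 210) = 219.026 → 219
B = 62 + 0.6447 × (180 − 62) = 138.075 → 138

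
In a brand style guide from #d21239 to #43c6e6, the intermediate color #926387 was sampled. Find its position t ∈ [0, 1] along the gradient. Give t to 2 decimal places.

Invert the lerp on the G channel (largest span, 180): t = (99 − 18) / (198 − 18) = 81/180 = 0.45.
Check on R: (146 − 210)/(67 − 210) = 0.4476 ✓

0.45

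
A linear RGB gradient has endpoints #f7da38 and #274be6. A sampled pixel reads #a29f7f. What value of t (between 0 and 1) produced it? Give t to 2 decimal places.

Invert the lerp on the R channel (largest span, 208): t = (162 − 247) / (39 − 247) = -85/-208 = 0.40865.
Check on G: (159 − 218)/(75 − 218) = 0.4126 ✓

0.41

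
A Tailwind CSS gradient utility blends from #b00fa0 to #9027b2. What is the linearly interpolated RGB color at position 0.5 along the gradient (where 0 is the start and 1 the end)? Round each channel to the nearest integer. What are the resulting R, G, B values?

(160, 27, 169)

#b00fa0 → (176, 15, 160); #9027b2 → (144, 39, 178).
R = 176 + 0.5 × (144 − 176) = 176 + 0.5 × -32 = 160 → 160
G = 15 + 0.5 × (39 − 15) = 15 + 0.5 × 24 = 27 → 27
B = 160 + 0.5 × (178 − 160) = 160 + 0.5 × 18 = 169 → 169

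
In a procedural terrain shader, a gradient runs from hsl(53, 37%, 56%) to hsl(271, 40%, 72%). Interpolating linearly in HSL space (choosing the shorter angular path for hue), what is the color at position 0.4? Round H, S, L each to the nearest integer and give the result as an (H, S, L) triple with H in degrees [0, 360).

(356, 38, 62)

Hue: 271 − 53 = 218°, but |218| > 180 so the shorter arc goes the other way: Δh = 218 − 360 = -142°.
H = 53 + 0.4 × (-142) = -3.8 → -4 → -4 mod 360 = 356°
S = 37 + 0.4 × (40 − 37) = 38.2 → 38%
L = 56 + 0.4 × (72 − 56) = 62.4 → 62%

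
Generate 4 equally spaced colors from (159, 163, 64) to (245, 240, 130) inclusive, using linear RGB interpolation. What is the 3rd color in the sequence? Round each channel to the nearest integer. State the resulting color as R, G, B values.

(216, 214, 108)

With 4 swatches and endpoints inclusive, swatch 3 sits at t = (3 − 1)/(4 − 1) = 2/3 ≈ 0.6667.
R = 159 + 0.6667 × (245 − 159) = 216.336 → 216
G = 163 + 0.6667 × (240 − 163) = 214.336 → 214
B = 64 + 0.6667 × (130 − 64) = 108.002 → 108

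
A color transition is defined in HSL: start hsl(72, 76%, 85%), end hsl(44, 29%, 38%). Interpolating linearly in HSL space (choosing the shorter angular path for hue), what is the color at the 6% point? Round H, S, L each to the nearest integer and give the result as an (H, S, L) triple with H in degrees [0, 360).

(70, 73, 82)

Hue arc: Δh = 44 − 72 = -28° (|Δh| ≤ 180, already the shorter path).
H = 72 + 0.06 × (-28) = 70.32 → 70°
S = 76 + 0.06 × (29 − 76) = 73.18 → 73%
L = 85 + 0.06 × (38 − 85) = 82.18 → 82%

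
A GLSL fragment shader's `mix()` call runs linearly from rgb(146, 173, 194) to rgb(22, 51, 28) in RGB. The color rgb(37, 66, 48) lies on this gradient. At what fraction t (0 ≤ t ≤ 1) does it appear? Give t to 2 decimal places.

0.88

Invert the lerp on the B channel (largest span, 166): t = (48 − 194) / (28 − 194) = -146/-166 = 0.87952.
Check on R: (37 − 146)/(22 − 146) = 0.879 ✓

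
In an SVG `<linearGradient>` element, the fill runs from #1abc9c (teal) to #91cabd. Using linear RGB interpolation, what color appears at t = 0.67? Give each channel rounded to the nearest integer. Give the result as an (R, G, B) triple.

#1abc9c → (26, 188, 156); #91cabd → (145, 202, 189).
R = 26 + 0.67 × (145 − 26) = 26 + 0.67 × 119 = 105.73 → 106
G = 188 + 0.67 × (202 − 188) = 188 + 0.67 × 14 = 197.38 → 197
B = 156 + 0.67 × (189 − 156) = 156 + 0.67 × 33 = 178.11 → 178

(106, 197, 178)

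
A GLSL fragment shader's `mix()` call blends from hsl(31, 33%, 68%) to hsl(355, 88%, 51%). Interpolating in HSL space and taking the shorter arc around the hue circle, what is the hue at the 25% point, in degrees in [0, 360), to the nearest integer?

22

Hue: 355 − 31 = 324°, but |324| > 180 so the shorter arc goes the other way: Δh = 324 − 360 = -36°.
H = 31 + 0.25 × (-36) = 22 → 22°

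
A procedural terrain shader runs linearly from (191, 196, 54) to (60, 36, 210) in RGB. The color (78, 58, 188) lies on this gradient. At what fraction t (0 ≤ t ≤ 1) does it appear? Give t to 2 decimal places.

Invert the lerp on the G channel (largest span, 160): t = (58 − 196) / (36 − 196) = -138/-160 = 0.8625.
Check on R: (78 − 191)/(60 − 191) = 0.8626 ✓

0.86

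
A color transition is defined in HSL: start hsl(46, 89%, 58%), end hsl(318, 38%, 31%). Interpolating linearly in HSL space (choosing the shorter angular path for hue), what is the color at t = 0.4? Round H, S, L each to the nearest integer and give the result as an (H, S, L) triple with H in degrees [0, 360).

Hue: 318 − 46 = 272°, but |272| > 180 so the shorter arc goes the other way: Δh = 272 − 360 = -88°.
H = 46 + 0.4 × (-88) = 10.8 → 11°
S = 89 + 0.4 × (38 − 89) = 68.6 → 69%
L = 58 + 0.4 × (31 − 58) = 47.2 → 47%

(11, 69, 47)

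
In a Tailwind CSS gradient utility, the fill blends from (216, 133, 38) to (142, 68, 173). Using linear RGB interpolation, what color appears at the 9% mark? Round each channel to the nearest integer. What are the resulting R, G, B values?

9% corresponds to t = 0.09.
R = 216 + 0.09 × (142 − 216) = 216 + 0.09 × -74 = 209.34 → 209
G = 133 + 0.09 × (68 − 133) = 133 + 0.09 × -65 = 127.15 → 127
B = 38 + 0.09 × (173 − 38) = 38 + 0.09 × 135 = 50.15 → 50

(209, 127, 50)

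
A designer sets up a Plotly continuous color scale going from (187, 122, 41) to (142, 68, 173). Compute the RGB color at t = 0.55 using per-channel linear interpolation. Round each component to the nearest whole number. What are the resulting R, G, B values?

(162, 92, 114)

R = 187 + 0.55 × (142 − 187) = 187 + 0.55 × -45 = 162.25 → 162
G = 122 + 0.55 × (68 − 122) = 122 + 0.55 × -54 = 92.3 → 92
B = 41 + 0.55 × (173 − 41) = 41 + 0.55 × 132 = 113.6 → 114
So the blended color is (162, 92, 114), about #a25c72.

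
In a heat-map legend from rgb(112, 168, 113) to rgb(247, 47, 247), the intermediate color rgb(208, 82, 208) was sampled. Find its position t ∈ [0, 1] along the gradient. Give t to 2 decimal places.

Invert the lerp on the R channel (largest span, 135): t = (208 − 112) / (247 − 112) = 96/135 = 0.71111.
Check on G: (82 − 168)/(47 − 168) = 0.7107 ✓

0.71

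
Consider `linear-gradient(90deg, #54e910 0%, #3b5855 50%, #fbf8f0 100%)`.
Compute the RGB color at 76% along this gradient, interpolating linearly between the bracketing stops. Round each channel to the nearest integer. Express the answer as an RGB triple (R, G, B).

(159, 171, 166)

76% lies between the 50% and 100% stops, so the local fraction is t = (76 − 50)/(100 − 50) = 26/50 ≈ 0.52.
#3b5855 → (59, 88, 85); #fbf8f0 → (251, 248, 240).
R = 59 + 0.52 × (251 − 59) = 158.84 → 159
G = 88 + 0.52 × (248 − 88) = 171.2 → 171
B = 85 + 0.52 × (240 − 85) = 165.6 → 166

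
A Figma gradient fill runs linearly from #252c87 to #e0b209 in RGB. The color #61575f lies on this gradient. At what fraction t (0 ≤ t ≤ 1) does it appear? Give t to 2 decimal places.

0.32

Invert the lerp on the R channel (largest span, 187): t = (97 − 37) / (224 − 37) = 60/187 = 0.32086.
Check on G: (87 − 44)/(178 − 44) = 0.3209 ✓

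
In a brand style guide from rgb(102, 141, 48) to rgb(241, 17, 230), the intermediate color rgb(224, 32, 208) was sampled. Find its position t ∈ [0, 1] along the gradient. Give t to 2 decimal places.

0.88

Invert the lerp on the B channel (largest span, 182): t = (208 − 48) / (230 − 48) = 160/182 = 0.87912.
Check on R: (224 − 102)/(241 − 102) = 0.8777 ✓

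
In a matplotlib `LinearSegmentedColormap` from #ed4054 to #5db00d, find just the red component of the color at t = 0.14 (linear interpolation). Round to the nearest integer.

217

R₁ = 237 (from #ed4054), R₂ = 93 (from #5db00d).
R = 237 + 0.14 × (93 − 237) = 216.84 → 217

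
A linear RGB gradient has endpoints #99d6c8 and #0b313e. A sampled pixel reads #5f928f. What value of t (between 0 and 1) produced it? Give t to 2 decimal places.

0.41

Invert the lerp on the G channel (largest span, 165): t = (146 − 214) / (49 − 214) = -68/-165 = 0.41212.
Check on R: (95 − 153)/(11 − 153) = 0.4085 ✓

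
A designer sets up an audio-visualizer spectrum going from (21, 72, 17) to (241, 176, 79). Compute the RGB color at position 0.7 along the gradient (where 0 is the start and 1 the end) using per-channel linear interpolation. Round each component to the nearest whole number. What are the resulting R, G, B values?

R = 21 + 0.7 × (241 − 21) = 21 + 0.7 × 220 = 175 → 175
G = 72 + 0.7 × (176 − 72) = 72 + 0.7 × 104 = 144.8 → 145
B = 17 + 0.7 × (79 − 17) = 17 + 0.7 × 62 = 60.4 → 60
So the blended color is (175, 145, 60), about #af913c.

(175, 145, 60)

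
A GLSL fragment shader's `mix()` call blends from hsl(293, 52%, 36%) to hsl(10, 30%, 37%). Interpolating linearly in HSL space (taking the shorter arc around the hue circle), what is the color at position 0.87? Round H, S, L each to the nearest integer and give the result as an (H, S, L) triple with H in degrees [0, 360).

Hue: 10 − 293 = -283°, but |-283| > 180 so the shorter arc goes the other way: Δh = -283 + 360 = 77°.
H = 293 + 0.87 × (77) = 359.99 → 360 → 360 mod 360 = 0°
S = 52 + 0.87 × (30 − 52) = 32.86 → 33%
L = 36 + 0.87 × (37 − 36) = 36.87 → 37%

(0, 33, 37)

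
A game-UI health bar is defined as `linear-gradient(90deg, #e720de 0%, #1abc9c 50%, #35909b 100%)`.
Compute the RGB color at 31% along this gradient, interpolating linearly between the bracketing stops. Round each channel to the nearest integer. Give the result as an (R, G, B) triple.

31% lies between the 0% and 50% stops, so the local fraction is t = (31 − 0)/(50 − 0) = 31/50 ≈ 0.62.
#e720de → (231, 32, 222); #1abc9c → (26, 188, 156).
R = 231 + 0.62 × (26 − 231) = 103.9 → 104
G = 32 + 0.62 × (188 − 32) = 128.72 → 129
B = 222 + 0.62 × (156 − 222) = 181.08 → 181

(104, 129, 181)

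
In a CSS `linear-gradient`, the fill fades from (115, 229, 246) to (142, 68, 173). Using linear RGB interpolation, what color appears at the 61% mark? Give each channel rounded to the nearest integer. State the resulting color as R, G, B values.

(131, 131, 201)

61% corresponds to t = 0.61.
R = 115 + 0.61 × (142 − 115) = 115 + 0.61 × 27 = 131.47 → 131
G = 229 + 0.61 × (68 − 229) = 229 + 0.61 × -161 = 130.79 → 131
B = 246 + 0.61 × (173 − 246) = 246 + 0.61 × -73 = 201.47 → 201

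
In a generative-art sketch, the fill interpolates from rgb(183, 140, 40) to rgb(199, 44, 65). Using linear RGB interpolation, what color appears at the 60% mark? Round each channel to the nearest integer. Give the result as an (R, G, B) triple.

60% corresponds to t = 0.6.
R = 183 + 0.6 × (199 − 183) = 183 + 0.6 × 16 = 192.6 → 193
G = 140 + 0.6 × (44 − 140) = 140 + 0.6 × -96 = 82.4 → 82
B = 40 + 0.6 × (65 − 40) = 40 + 0.6 × 25 = 55 → 55

(193, 82, 55)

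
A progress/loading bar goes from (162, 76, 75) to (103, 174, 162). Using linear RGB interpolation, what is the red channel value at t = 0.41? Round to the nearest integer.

R = 162 + 0.41 × (103 − 162) = 137.81 → 138

138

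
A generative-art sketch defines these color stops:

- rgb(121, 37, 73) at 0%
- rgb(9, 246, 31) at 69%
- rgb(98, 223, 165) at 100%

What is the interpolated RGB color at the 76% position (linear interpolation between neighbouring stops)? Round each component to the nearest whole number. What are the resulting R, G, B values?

76% lies between the 69% and 100% stops, so the local fraction is t = (76 − 69)/(100 − 69) = 7/31 ≈ 0.2258.
R = 9 + 0.2258 × (98 − 9) = 29.096 → 29
G = 246 + 0.2258 × (223 − 246) = 240.807 → 241
B = 31 + 0.2258 × (165 − 31) = 61.257 → 61

(29, 241, 61)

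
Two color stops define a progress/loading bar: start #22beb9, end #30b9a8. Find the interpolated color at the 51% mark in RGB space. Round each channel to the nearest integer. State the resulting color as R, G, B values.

(41, 187, 176)

#22beb9 → (34, 190, 185); #30b9a8 → (48, 185, 168).
51% corresponds to t = 0.51.
R = 34 + 0.51 × (48 − 34) = 34 + 0.51 × 14 = 41.14 → 41
G = 190 + 0.51 × (185 − 190) = 190 + 0.51 × -5 = 187.45 → 187
B = 185 + 0.51 × (168 − 185) = 185 + 0.51 × -17 = 176.33 → 176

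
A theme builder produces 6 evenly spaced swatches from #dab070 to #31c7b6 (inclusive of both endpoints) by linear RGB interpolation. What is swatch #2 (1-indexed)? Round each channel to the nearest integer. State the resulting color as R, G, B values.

(184, 181, 126)

With 6 swatches and endpoints inclusive, swatch 2 sits at t = (2 − 1)/(6 − 1) = 1/5 ≈ 0.2.
#dab070 → (218, 176, 112); #31c7b6 → (49, 199, 182).
R = 218 + 0.2 × (49 − 218) = 184.2 → 184
G = 176 + 0.2 × (199 − 176) = 180.6 → 181
B = 112 + 0.2 × (182 − 112) = 126 → 126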